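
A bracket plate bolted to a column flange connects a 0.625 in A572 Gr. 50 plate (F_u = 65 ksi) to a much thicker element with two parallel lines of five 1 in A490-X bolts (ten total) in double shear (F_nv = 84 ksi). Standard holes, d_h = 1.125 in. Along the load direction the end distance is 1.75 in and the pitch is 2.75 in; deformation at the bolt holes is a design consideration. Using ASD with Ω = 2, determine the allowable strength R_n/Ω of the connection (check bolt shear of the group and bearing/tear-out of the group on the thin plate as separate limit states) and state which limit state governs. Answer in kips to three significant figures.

375 kips (bearing governs)

Bolt shear: A_b = π·1²/4 = 0.7854 in²; R_n = 84 × 0.7854 × 10 × 2 = 1319 kips → 1319 / 2 = 660 kips.
Bearing (1.2 l_c t F_u ≤ 2.4 d t F_u): upper limit = 2.4·1·0.625·65 = 97.5 kips.
  Edge l_c = 1.75 − 1.125/2 = 1.188 → r_n = 57.89 kips; interior l_c = 2.75 − 1.125 = 1.625 → r_n = 79.22 kips.
  R_n,bearing = 2·57.89 + 8·79.22 = 749.5 kips → 749.5 / 2 = 375 kips.
Bearing governs: 375 kips.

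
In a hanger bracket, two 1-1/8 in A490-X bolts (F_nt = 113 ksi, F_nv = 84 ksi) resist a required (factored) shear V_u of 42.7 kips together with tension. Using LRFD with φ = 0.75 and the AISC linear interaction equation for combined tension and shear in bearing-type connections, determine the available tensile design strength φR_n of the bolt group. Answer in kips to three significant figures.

162 kips

A_b = π·1.125²/4 = 0.994 in²; f_rv = 42.7 / (2 × 0.994) = 21.48 ksi.
F'_nt = 1.3 F_nt − (F_nt / φF_nv) f_rv = 1.3·113 − (113/(0.75·84))·21.48 = 108.4 ksi, capped at F_nt → F'_nt = 108.4 ksi.
R_n = F'_nt · A_b · n = 108.4 × 0.994 × 2 = 215.5 kips.
Design strength φR_n = 0.75 × 215.5 = 162 kips.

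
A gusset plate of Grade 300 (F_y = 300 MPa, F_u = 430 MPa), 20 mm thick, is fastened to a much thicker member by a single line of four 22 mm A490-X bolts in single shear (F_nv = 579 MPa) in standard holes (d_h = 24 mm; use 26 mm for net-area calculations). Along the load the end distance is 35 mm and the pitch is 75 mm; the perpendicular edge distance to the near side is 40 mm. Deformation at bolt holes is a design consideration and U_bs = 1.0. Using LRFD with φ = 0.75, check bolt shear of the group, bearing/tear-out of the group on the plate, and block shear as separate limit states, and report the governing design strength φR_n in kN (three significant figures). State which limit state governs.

Bolt shear: A_b = π·22²/4 = 380.1 mm²; R_n = 579 × 380.1 × 4 × 1 / 1000 = 880.4 kN → 0.75 × 880.4 = 660 kN.
Bearing: edge l_c = 23, r_n = 237.4 kN; interior l_c = 51, r_n = 454.1 kN; R_n = 237.4 + 3·454.1 = 1600 kN → 1200 kN.
Block shear: A_gv = 5200, A_nv = 3380, A_nt = 540 mm²; R_n = min(0.6F_uA_nv, 0.6F_yA_gv) + U_bs·F_u·A_nt = 1104 kN → 828 kN.
Bolt shear governs: 660 kN.

660 kN (bolt shear governs)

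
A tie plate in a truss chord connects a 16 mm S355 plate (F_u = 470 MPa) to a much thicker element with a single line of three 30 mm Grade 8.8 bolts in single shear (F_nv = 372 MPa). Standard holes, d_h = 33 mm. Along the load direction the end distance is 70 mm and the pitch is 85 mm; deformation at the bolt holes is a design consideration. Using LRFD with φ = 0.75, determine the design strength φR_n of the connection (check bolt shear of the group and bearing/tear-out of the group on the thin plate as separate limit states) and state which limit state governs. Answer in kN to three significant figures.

Bolt shear: A_b = π·30²/4 = 706.9 mm²; R_n = 372 × 706.9 × 3 × 1 / 1000 = 788.9 kN → 0.75 × 788.9 = 592 kN.
Bearing (1.2 l_c t F_u ≤ 2.4 d t F_u): upper limit = 2.4·30·16·470 / 1000 = 541.4 kN.
  Edge l_c = 70 − 33/2 = 53.5 → r_n = 482.8 kN; interior l_c = 85 − 33 = 52 → r_n = 469.2 kN.
  R_n,bearing = 1·482.8 + 2·469.2 = 1421 kN → 0.75 × 1421 = 1070 kN.
Bolt shear governs: 592 kN.

592 kN (bolt shear governs)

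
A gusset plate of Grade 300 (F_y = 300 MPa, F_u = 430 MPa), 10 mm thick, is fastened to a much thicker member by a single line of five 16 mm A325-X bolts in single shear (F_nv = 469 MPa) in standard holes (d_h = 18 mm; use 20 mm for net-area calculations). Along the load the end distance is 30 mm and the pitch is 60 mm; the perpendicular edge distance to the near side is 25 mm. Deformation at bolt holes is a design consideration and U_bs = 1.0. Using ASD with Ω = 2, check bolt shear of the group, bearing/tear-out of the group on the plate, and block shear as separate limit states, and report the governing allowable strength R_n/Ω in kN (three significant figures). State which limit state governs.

Bolt shear: A_b = π·16²/4 = 201.1 mm²; R_n = 469 × 201.1 × 5 × 1 / 1000 = 471.5 kN → 471.5 / 2 = 236 kN.
Bearing: edge l_c = 21, r_n = 108.4 kN; interior l_c = 42, r_n = 165.1 kN; R_n = 108.4 + 4·165.1 = 768.8 kN → 384 kN.
Block shear: A_gv = 2700, A_nv = 1800, A_nt = 150 mm²; R_n = min(0.6F_uA_nv, 0.6F_yA_gv) + U_bs·F_u·A_nt = 528.9 kN → 264 kN.
Bolt shear governs: 236 kN.

236 kN (bolt shear governs)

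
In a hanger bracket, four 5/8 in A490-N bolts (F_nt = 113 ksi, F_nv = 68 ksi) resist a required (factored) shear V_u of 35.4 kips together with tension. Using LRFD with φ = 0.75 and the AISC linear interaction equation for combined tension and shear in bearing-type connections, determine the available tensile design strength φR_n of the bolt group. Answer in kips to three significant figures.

A_b = π·0.625²/4 = 0.3068 in²; f_rv = 35.4 / (4 × 0.3068) = 28.85 ksi.
F'_nt = 1.3 F_nt − (F_nt / φF_nv) f_rv = 1.3·113 − (113/(0.75·68))·28.85 = 82.99 ksi, capped at F_nt → F'_nt = 82.99 ksi.
R_n = F'_nt · A_b · n = 82.99 × 0.3068 × 4 = 101.8 kips.
Design strength φR_n = 0.75 × 101.8 = 76.4 kips.

76.4 kips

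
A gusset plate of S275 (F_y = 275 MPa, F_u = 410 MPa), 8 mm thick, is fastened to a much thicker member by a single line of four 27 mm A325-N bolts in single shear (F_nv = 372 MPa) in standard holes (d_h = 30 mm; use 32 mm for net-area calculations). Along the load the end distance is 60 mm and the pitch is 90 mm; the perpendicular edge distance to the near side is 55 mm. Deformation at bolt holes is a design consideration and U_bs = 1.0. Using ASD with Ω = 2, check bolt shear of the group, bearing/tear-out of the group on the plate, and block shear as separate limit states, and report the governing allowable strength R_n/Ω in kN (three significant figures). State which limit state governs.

Bolt shear: A_b = π·27²/4 = 572.6 mm²; R_n = 372 × 572.6 × 4 × 1 / 1000 = 852 kN → 852 / 2 = 426 kN.
Bearing: edge l_c = 45, r_n = 177.1 kN; interior l_c = 60, r_n = 212.5 kN; R_n = 177.1 + 3·212.5 = 814.8 kN → 407 kN.
Block shear: A_gv = 2640, A_nv = 1744, A_nt = 312 mm²; R_n = min(0.6F_uA_nv, 0.6F_yA_gv) + U_bs·F_u·A_nt = 556.9 kN → 278 kN.
Block shear governs: 278 kN.

278 kN (block shear governs)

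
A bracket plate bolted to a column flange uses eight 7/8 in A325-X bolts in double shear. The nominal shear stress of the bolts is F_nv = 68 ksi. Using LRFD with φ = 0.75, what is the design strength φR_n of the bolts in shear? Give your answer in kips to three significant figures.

491 kips

A_b = π × 0.875² / 4 = 0.6013 in².
R_n = F_nv · A_b · n · n_s = 68 × 0.6013 × 8 × 2 = 654.2 kips.
Design strength φR_n = 0.75 × 654.2 = 491 kips.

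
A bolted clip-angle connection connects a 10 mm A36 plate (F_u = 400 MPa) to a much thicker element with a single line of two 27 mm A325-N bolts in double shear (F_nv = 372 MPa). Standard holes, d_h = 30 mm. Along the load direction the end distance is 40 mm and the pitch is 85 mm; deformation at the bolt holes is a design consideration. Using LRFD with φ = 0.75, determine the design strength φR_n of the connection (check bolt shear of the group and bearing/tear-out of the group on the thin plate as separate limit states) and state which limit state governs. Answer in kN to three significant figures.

Bolt shear: A_b = π·27²/4 = 572.6 mm²; R_n = 372 × 572.6 × 2 × 2 / 1000 = 852 kN → 0.75 × 852 = 639 kN.
Bearing (1.2 l_c t F_u ≤ 2.4 d t F_u): upper limit = 2.4·27·10·400 / 1000 = 259.2 kN.
  Edge l_c = 40 − 30/2 = 25 → r_n = 120 kN; interior l_c = 85 − 30 = 55 → r_n = 259.2 kN.
  R_n,bearing = 1·120 + 1·259.2 = 379.2 kN → 0.75 × 379.2 = 284 kN.
Bearing governs: 284 kN.

284 kN (bearing governs)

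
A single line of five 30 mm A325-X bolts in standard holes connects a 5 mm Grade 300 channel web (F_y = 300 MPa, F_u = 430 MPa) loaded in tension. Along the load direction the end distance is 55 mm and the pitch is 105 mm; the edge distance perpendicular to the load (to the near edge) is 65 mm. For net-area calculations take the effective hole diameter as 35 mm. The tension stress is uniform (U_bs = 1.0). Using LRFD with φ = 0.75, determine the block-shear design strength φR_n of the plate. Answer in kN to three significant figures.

Shear plane L_v = 55 + 4·105 = 475 mm; A_gv = 475 × 5 = 2375 mm².
A_nv = (475 − 4.5·35) × 5 = 1588 mm².
A_nt = (65 − 0.5·35) × 5 = 237.5 mm².
0.6 F_u A_nv = 409.6 kN; 0.6 F_y A_gv = 427.5 kN → shear rupture governs the shear term.
R_n = 409.6 + 1.0 × 430 × 237.5 / 1000 = 511.7 kN.
Design strength φR_n = 0.75 × 511.7 = 384 kN.

384 kN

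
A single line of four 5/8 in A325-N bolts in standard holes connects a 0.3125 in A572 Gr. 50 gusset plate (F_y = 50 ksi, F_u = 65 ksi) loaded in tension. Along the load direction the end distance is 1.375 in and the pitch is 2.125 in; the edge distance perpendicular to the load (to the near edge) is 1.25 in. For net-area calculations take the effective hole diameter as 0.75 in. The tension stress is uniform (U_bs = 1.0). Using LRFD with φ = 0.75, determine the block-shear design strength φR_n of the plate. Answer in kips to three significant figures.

60.2 kips

Shear plane L_v = 1.375 + 3·2.125 = 7.75 in; A_gv = 7.75 × 0.3125 = 2.422 in².
A_nv = (7.75 − 3.5·0.75) × 0.3125 = 1.602 in².
A_nt = (1.25 − 0.5·0.75) × 0.3125 = 0.2734 in².
0.6 F_u A_nv = 62.46 kips; 0.6 F_y A_gv = 72.66 kips → shear rupture governs the shear term.
R_n = 62.46 + 1.0 × 65 × 0.2734 = 80.23 kips.
Design strength φR_n = 0.75 × 80.23 = 60.2 kips.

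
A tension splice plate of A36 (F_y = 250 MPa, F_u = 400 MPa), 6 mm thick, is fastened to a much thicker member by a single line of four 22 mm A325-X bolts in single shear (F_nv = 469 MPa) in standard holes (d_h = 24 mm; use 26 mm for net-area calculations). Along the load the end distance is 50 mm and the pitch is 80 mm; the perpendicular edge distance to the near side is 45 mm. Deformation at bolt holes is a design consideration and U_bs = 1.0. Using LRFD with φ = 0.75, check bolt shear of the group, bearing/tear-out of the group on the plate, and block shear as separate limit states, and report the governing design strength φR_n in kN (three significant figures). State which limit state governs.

Bolt shear: A_b = π·22²/4 = 380.1 mm²; R_n = 469 × 380.1 × 4 × 1 / 1000 = 713.1 kN → 0.75 × 713.1 = 535 kN.
Bearing: edge l_c = 38, r_n = 109.4 kN; interior l_c = 56, r_n = 126.7 kN; R_n = 109.4 + 3·126.7 = 489.6 kN → 367 kN.
Block shear: A_gv = 1740, A_nv = 1194, A_nt = 192 mm²; R_n = min(0.6F_uA_nv, 0.6F_yA_gv) + U_bs·F_u·A_nt = 337.8 kN → 253 kN.
Block shear governs: 253 kN.

253 kN (block shear governs)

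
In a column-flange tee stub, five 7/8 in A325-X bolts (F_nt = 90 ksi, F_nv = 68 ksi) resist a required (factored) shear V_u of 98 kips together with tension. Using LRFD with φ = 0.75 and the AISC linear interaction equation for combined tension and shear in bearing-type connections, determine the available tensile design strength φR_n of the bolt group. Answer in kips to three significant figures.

134 kips

A_b = π·0.875²/4 = 0.6013 in²; f_rv = 98 / (5 × 0.6013) = 32.59 ksi.
F'_nt = 1.3 F_nt − (F_nt / φF_nv) f_rv = 1.3·90 − (90/(0.75·68))·32.59 = 59.48 ksi, capped at F_nt → F'_nt = 59.48 ksi.
R_n = F'_nt · A_b · n = 59.48 × 0.6013 × 5 = 178.8 kips.
Design strength φR_n = 0.75 × 178.8 = 134 kips.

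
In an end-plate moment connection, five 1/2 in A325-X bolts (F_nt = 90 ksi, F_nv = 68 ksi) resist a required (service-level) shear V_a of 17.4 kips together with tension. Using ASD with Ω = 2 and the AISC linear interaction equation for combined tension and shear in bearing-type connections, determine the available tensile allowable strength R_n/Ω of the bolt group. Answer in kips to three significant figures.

34.4 kips

A_b = π·0.5²/4 = 0.1963 in²; f_rv = 17.4 / (5 × 0.1963) = 17.72 ksi.
F'_nt = 1.3 F_nt − (Ω F_nt / F_nv) f_rv = 1.3·90 − (2·90/68)·17.72 = 70.08 ksi, capped at F_nt → F'_nt = 70.08 ksi.
R_n = F'_nt · A_b · n = 70.08 × 0.1963 × 5 = 68.81 kips.
Allowable strength R_n/Ω = 68.81 / 2 = 34.4 kips.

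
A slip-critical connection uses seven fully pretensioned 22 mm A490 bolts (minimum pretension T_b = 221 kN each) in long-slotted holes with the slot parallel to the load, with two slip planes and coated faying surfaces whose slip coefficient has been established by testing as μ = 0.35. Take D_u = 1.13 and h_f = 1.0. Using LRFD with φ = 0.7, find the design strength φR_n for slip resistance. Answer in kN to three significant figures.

857 kN

R_n = μ · D_u · h_f · T_b · n_s · n_b = 0.35 × 1.13 × 1.0 × 221 × 2 × 7 = 1224 kN.
Design strength φR_n = 0.7 × 1224 = 857 kN.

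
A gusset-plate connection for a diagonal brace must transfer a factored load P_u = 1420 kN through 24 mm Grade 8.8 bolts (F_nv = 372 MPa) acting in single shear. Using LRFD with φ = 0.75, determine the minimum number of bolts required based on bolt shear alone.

A_b = π·24²/4 = 452.4 mm².
Per-bolt design strength φR_n = 0.75 × 372 × 452.4 × 1 / 1000 = 126.2 kN.
n ≥ 1420 / 126.2 = 11.25 → use 12 bolts.

12 bolts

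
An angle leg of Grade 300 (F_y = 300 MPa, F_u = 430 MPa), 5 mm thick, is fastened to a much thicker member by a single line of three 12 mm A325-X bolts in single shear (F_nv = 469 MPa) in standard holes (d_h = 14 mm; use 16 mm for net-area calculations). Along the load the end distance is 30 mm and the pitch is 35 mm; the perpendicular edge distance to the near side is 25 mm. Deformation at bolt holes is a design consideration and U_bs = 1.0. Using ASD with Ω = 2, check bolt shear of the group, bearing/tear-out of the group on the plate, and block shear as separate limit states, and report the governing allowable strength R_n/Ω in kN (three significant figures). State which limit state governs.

57 kN (block shear governs)

Bolt shear: A_b = π·12²/4 = 113.1 mm²; R_n = 469 × 113.1 × 3 × 1 / 1000 = 159.1 kN → 159.1 / 2 = 79.6 kN.
Bearing: edge l_c = 23, r_n = 59.34 kN; interior l_c = 21, r_n = 54.18 kN; R_n = 59.34 + 2·54.18 = 167.7 kN → 83.8 kN.
Block shear: A_gv = 500, A_nv = 300, A_nt = 85 mm²; R_n = min(0.6F_uA_nv, 0.6F_yA_gv) + U_bs·F_u·A_nt = 114 kN → 57 kN.
Block shear governs: 57 kN.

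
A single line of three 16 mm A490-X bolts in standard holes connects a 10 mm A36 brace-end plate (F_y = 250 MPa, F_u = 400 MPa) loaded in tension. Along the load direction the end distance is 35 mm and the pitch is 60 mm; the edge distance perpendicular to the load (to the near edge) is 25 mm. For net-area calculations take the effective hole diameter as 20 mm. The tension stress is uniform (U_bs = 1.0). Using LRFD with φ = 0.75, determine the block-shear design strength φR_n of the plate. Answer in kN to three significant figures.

219 kN

Shear plane L_v = 35 + 2·60 = 155 mm; A_gv = 155 × 10 = 1550 mm².
A_nv = (155 − 2.5·20) × 10 = 1050 mm².
A_nt = (25 − 0.5·20) × 10 = 150 mm².
0.6 F_u A_nv = 252 kN; 0.6 F_y A_gv = 232.5 kN → shear yielding governs the shear term.
R_n = 232.5 + 1.0 × 400 × 150 / 1000 = 292.5 kN.
Design strength φR_n = 0.75 × 292.5 = 219 kN.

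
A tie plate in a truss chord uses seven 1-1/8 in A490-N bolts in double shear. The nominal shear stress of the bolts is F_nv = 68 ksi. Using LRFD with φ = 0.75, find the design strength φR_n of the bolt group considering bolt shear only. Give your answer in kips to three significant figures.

A_b = π × 1.125² / 4 = 0.994 in².
R_n = F_nv · A_b · n · n_s = 68 × 0.994 × 7 × 2 = 946.3 kips.
Design strength φR_n = 0.75 × 946.3 = 710 kips.

710 kips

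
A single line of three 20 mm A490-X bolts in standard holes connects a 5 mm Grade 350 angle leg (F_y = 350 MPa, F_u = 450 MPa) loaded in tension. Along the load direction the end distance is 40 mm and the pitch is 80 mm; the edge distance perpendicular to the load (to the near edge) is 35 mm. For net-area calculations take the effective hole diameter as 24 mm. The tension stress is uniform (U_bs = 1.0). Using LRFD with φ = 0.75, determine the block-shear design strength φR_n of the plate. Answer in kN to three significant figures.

181 kN

Shear plane L_v = 40 + 2·80 = 200 mm; A_gv = 200 × 5 = 1000 mm².
A_nv = (200 − 2.5·24) × 5 = 700 mm².
A_nt = (35 − 0.5·24) × 5 = 115 mm².
0.6 F_u A_nv = 189 kN; 0.6 F_y A_gv = 210 kN → shear rupture governs the shear term.
R_n = 189 + 1.0 × 450 × 115 / 1000 = 240.8 kN.
Design strength φR_n = 0.75 × 240.8 = 181 kN.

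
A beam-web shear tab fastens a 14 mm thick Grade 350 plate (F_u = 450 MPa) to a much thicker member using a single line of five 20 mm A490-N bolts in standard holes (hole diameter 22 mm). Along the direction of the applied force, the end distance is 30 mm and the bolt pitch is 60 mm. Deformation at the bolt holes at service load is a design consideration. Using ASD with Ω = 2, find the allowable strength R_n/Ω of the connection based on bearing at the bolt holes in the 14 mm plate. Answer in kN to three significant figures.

646 kN

Per bolt r_n = 1.2 l_c t F_u ≤ 2.4 d t F_u; upper limit = 2.4 × 20 × 14 × 450 / 1000 = 302.4 kN.
Edge bolt: l_c = 30 − 22/2 = 19 mm → 1.2 × 19 × 14 × 450 / 1000 = 143.6 → r_n = 143.6 kN.
Interior bolts: l_c = 60 − 22 = 38 mm → 1.2 × 38 × 14 × 450 / 1000 = 287.3 → r_n = 287.3 kN.
R_n = 1 × 143.6 + 4 × 287.3 = 1293 kN.
Allowable strength R_n/Ω = 1293 / 2 = 646 kN.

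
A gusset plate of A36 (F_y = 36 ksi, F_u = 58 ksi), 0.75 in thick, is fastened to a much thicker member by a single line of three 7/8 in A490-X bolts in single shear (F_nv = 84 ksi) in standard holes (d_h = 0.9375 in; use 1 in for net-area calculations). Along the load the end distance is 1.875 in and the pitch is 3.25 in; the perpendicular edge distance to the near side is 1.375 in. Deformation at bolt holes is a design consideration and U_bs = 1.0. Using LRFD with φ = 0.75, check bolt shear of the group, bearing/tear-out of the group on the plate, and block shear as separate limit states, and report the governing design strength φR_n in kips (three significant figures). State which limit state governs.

114 kips (bolt shear governs)

Bolt shear: A_b = π·0.875²/4 = 0.6013 in²; R_n = 84 × 0.6013 × 3 × 1 = 151.5 kips → 0.75 × 151.5 = 114 kips.
Bearing: edge l_c = 1.406, r_n = 73.41 kips; interior l_c = 2.312, r_n = 91.35 kips; R_n = 73.41 + 2·91.35 = 256.1 kips → 192 kips.
Block shear: A_gv = 6.281, A_nv = 4.406, A_nt = 0.6562 in²; R_n = min(0.6F_uA_nv, 0.6F_yA_gv) + U_bs·F_u·A_nt = 173.7 kips → 130 kips.
Bolt shear governs: 114 kips.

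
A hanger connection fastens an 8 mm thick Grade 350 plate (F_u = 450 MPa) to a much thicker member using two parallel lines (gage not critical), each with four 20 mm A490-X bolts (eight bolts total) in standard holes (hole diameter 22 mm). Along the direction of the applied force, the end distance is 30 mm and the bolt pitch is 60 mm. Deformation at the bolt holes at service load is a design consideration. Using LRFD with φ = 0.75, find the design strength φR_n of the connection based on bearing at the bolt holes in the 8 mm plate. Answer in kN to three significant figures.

Per bolt r_n = 1.2 l_c t F_u ≤ 2.4 d t F_u; upper limit = 2.4 × 20 × 8 × 450 / 1000 = 172.8 kN.
Edge bolt: l_c = 30 − 22/2 = 19 mm → 1.2 × 19 × 8 × 450 / 1000 = 82.08 → r_n = 82.08 kN.
Interior bolts: l_c = 60 − 22 = 38 mm → 1.2 × 38 × 8 × 450 / 1000 = 164.2 → r_n = 164.2 kN.
R_n = 2 × 82.08 + 6 × 164.2 = 1149 kN.
Design strength φR_n = 0.75 × 1149 = 862 kN.

862 kN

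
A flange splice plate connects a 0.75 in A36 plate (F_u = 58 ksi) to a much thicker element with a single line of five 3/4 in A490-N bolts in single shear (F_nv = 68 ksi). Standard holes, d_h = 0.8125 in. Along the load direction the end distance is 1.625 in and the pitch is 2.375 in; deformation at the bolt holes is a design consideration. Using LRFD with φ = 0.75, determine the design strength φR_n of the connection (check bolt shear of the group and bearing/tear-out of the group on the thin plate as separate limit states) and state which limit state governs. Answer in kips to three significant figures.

Bolt shear: A_b = π·0.75²/4 = 0.4418 in²; R_n = 68 × 0.4418 × 5 × 1 = 150.2 kips → 0.75 × 150.2 = 113 kips.
Bearing (1.2 l_c t F_u ≤ 2.4 d t F_u): upper limit = 2.4·0.75·0.75·58 = 78.3 kips.
  Edge l_c = 1.625 − 0.8125/2 = 1.219 → r_n = 63.62 kips; interior l_c = 2.375 − 0.8125 = 1.562 → r_n = 78.3 kips.
  R_n,bearing = 1·63.62 + 4·78.3 = 376.8 kips → 0.75 × 376.8 = 283 kips.
Bolt shear governs: 113 kips.

113 kips (bolt shear governs)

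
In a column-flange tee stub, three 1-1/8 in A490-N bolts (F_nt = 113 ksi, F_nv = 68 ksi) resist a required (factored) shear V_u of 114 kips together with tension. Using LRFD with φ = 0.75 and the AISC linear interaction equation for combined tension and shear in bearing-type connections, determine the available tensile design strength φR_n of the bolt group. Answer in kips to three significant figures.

A_b = π·1.125²/4 = 0.994 in²; f_rv = 114 / (3 × 0.994) = 38.23 ksi.
F'_nt = 1.3 F_nt − (F_nt / φF_nv) f_rv = 1.3·113 − (113/(0.75·68))·38.23 = 62.2 ksi, capped at F_nt → F'_nt = 62.2 ksi.
R_n = F'_nt · A_b · n = 62.2 × 0.994 × 3 = 185.5 kips.
Design strength φR_n = 0.75 × 185.5 = 139 kips.

139 kips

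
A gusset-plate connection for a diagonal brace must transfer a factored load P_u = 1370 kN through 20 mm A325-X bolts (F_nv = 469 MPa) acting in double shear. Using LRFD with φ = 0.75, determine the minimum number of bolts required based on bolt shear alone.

A_b = π·20²/4 = 314.2 mm².
Per-bolt design strength φR_n = 0.75 × 469 × 314.2 × 2 / 1000 = 221 kN.
n ≥ 1370 / 221 = 6.199 → use 7 bolts.

7 bolts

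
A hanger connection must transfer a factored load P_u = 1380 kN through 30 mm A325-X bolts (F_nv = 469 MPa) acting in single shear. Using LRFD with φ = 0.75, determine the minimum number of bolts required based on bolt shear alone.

A_b = π·30²/4 = 706.9 mm².
Per-bolt design strength φR_n = 0.75 × 469 × 706.9 × 1 / 1000 = 248.6 kN.
n ≥ 1380 / 248.6 = 5.55 → use 6 bolts.

6 bolts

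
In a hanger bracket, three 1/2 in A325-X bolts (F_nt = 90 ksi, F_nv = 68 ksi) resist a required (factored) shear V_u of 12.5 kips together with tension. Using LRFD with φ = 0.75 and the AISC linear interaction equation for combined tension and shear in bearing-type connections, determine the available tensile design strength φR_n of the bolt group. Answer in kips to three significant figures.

A_b = π·0.5²/4 = 0.1963 in²; f_rv = 12.5 / (3 × 0.1963) = 21.22 ksi.
F'_nt = 1.3 F_nt − (F_nt / φF_nv) f_rv = 1.3·90 − (90/(0.75·68))·21.22 = 79.55 ksi, capped at F_nt → F'_nt = 79.55 ksi.
R_n = F'_nt · A_b · n = 79.55 × 0.1963 × 3 = 46.86 kips.
Design strength φR_n = 0.75 × 46.86 = 35.1 kips.

35.1 kips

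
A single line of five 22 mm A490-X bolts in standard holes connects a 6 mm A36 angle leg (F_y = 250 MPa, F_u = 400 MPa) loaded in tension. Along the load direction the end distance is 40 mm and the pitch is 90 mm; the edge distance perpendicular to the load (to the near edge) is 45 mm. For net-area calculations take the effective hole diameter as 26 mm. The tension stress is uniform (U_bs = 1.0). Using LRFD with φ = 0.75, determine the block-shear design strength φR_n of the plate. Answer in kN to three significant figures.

328 kN

Shear plane L_v = 40 + 4·90 = 400 mm; A_gv = 400 × 6 = 2400 mm².
A_nv = (400 − 4.5·26) × 6 = 1698 mm².
A_nt = (45 − 0.5·26) × 6 = 192 mm².
0.6 F_u A_nv = 407.5 kN; 0.6 F_y A_gv = 360 kN → shear yielding governs the shear term.
R_n = 360 + 1.0 × 400 × 192 / 1000 = 436.8 kN.
Design strength φR_n = 0.75 × 436.8 = 328 kN.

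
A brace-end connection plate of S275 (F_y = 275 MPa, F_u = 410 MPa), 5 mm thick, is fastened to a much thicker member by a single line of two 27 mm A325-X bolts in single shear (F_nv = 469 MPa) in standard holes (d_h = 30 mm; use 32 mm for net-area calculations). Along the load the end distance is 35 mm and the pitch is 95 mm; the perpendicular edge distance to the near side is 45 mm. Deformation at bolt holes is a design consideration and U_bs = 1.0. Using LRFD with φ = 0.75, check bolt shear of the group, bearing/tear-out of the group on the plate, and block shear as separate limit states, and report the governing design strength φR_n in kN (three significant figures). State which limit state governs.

Bolt shear: A_b = π·27²/4 = 572.6 mm²; R_n = 469 × 572.6 × 2 × 1 / 1000 = 537.1 kN → 0.75 × 537.1 = 403 kN.
Bearing: edge l_c = 20, r_n = 49.2 kN; interior l_c = 65, r_n = 132.8 kN; R_n = 49.2 + 1·132.8 = 182 kN → 137 kN.
Block shear: A_gv = 650, A_nv = 410, A_nt = 145 mm²; R_n = min(0.6F_uA_nv, 0.6F_yA_gv) + U_bs·F_u·A_nt = 160.3 kN → 120 kN.
Block shear governs: 120 kN.

120 kN (block shear governs)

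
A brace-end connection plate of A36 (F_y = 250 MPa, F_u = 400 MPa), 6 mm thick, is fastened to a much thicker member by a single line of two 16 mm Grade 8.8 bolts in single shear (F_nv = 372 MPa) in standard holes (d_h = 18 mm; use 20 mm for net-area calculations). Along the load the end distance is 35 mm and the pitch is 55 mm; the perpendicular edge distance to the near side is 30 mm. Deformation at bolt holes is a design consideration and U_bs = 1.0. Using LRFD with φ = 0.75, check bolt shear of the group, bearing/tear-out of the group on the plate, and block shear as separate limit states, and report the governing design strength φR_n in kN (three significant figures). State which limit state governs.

96.8 kN (block shear governs)

Bolt shear: A_b = π·16²/4 = 201.1 mm²; R_n = 372 × 201.1 × 2 × 1 / 1000 = 149.6 kN → 0.75 × 149.6 = 112 kN.
Bearing: edge l_c = 26, r_n = 74.88 kN; interior l_c = 37, r_n = 92.16 kN; R_n = 74.88 + 1·92.16 = 167 kN → 125 kN.
Block shear: A_gv = 540, A_nv = 360, A_nt = 120 mm²; R_n = min(0.6F_uA_nv, 0.6F_yA_gv) + U_bs·F_u·A_nt = 129 kN → 96.8 kN.
Block shear governs: 96.8 kN.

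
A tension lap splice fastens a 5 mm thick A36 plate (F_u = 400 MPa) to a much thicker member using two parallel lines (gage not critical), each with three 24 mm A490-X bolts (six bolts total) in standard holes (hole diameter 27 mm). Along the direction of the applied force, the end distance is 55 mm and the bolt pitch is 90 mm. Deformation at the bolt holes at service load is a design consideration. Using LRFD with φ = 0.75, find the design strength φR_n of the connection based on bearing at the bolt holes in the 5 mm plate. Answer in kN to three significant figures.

Per bolt r_n = 1.2 l_c t F_u ≤ 2.4 d t F_u; upper limit = 2.4 × 24 × 5 × 400 / 1000 = 115.2 kN.
Edge bolt: l_c = 55 − 27/2 = 41.5 mm → 1.2 × 41.5 × 5 × 400 / 1000 = 99.6 → r_n = 99.6 kN.
Interior bolts: l_c = 90 − 27 = 63 mm → 1.2 × 63 × 5 × 400 / 1000 = 151.2 → r_n = 115.2 kN.
R_n = 2 × 99.6 + 4 × 115.2 = 660 kN.
Design strength φR_n = 0.75 × 660 = 495 kN.

495 kN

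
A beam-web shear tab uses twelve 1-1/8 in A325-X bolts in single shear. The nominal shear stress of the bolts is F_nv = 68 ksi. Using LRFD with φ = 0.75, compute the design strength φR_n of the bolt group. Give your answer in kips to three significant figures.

A_b = π × 1.125² / 4 = 0.994 in².
R_n = F_nv · A_b · n · n_s = 68 × 0.994 × 12 × 1 = 811.1 kips.
Design strength φR_n = 0.75 × 811.1 = 608 kips.

608 kips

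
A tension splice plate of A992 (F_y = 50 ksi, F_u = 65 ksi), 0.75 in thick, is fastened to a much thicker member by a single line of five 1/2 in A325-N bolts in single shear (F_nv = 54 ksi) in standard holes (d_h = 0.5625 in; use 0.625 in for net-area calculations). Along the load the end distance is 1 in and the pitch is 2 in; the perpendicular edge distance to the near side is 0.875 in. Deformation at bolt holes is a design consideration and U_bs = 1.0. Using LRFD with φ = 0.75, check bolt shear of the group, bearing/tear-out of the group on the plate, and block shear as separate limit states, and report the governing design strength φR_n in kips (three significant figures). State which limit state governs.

39.8 kips (bolt shear governs)

Bolt shear: A_b = π·0.5²/4 = 0.1963 in²; R_n = 54 × 0.1963 × 5 × 1 = 53.01 kips → 0.75 × 53.01 = 39.8 kips.
Bearing: edge l_c = 0.7188, r_n = 42.05 kips; interior l_c = 1.438, r_n = 58.5 kips; R_n = 42.05 + 4·58.5 = 276 kips → 207 kips.
Block shear: A_gv = 6.75, A_nv = 4.641, A_nt = 0.4219 in²; R_n = min(0.6F_uA_nv, 0.6F_yA_gv) + U_bs·F_u·A_nt = 208.4 kips → 156 kips.
Bolt shear governs: 39.8 kips.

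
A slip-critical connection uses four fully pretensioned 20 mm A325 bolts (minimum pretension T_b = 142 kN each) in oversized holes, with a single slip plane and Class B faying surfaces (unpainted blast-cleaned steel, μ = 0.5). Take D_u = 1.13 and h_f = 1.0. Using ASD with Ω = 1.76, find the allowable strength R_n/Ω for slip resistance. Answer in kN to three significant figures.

182 kN

R_n = μ · D_u · h_f · T_b · n_s · n_b = 0.5 × 1.13 × 1.0 × 142 × 1 × 4 = 320.9 kN.
Allowable strength R_n/Ω = 320.9 / 1.76 = 182 kN.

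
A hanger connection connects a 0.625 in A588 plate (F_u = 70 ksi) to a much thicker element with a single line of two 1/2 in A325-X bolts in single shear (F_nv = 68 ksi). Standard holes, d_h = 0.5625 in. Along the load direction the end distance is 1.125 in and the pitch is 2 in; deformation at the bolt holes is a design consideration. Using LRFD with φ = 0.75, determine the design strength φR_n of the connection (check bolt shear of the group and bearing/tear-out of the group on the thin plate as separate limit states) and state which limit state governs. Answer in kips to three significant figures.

Bolt shear: A_b = π·0.5²/4 = 0.1963 in²; R_n = 68 × 0.1963 × 2 × 1 = 26.7 kips → 0.75 × 26.7 = 20 kips.
Bearing (1.2 l_c t F_u ≤ 2.4 d t F_u): upper limit = 2.4·0.5·0.625·70 = 52.5 kips.
  Edge l_c = 1.125 − 0.5625/2 = 0.8438 → r_n = 44.3 kips; interior l_c = 2 − 0.5625 = 1.438 → r_n = 52.5 kips.
  R_n,bearing = 1·44.3 + 1·52.5 = 96.8 kips → 0.75 × 96.8 = 72.6 kips.
Bolt shear governs: 20 kips.

20 kips (bolt shear governs)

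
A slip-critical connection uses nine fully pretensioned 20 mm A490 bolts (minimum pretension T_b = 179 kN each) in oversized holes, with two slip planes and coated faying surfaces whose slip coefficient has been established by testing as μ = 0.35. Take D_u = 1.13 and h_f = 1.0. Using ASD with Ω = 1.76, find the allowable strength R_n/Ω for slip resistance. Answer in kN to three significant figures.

724 kN

R_n = μ · D_u · h_f · T_b · n_s · n_b = 0.35 × 1.13 × 1.0 × 179 × 2 × 9 = 1274 kN.
Allowable strength R_n/Ω = 1274 / 1.76 = 724 kN.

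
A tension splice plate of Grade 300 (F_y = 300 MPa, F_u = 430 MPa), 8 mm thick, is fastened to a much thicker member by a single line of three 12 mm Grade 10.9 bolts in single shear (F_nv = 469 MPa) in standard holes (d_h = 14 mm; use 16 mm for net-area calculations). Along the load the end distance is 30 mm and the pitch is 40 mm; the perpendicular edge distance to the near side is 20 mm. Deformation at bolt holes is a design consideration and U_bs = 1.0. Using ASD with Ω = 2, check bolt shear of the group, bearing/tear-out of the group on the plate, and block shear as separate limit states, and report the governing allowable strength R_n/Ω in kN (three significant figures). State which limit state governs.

Bolt shear: A_b = π·12²/4 = 113.1 mm²; R_n = 469 × 113.1 × 3 × 1 / 1000 = 159.1 kN → 159.1 / 2 = 79.6 kN.
Bearing: edge l_c = 23, r_n = 94.94 kN; interior l_c = 26, r_n = 99.07 kN; R_n = 94.94 + 2·99.07 = 293.1 kN → 147 kN.
Block shear: A_gv = 880, A_nv = 560, A_nt = 96 mm²; R_n = min(0.6F_uA_nv, 0.6F_yA_gv) + U_bs·F_u·A_nt = 185.8 kN → 92.9 kN.
Bolt shear governs: 79.6 kN.

79.6 kN (bolt shear governs)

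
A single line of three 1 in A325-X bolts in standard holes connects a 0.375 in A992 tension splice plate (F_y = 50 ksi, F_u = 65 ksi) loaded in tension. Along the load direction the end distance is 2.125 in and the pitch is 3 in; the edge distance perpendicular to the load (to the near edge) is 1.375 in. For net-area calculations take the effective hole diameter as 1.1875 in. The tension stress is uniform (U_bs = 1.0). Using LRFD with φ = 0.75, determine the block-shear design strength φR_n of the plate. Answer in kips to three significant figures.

70.8 kips

Shear plane L_v = 2.125 + 2·3 = 8.125 in; A_gv = 8.125 × 0.375 = 3.047 in².
A_nv = (8.125 − 2.5·1.1875) × 0.375 = 1.934 in².
A_nt = (1.375 − 0.5·1.1875) × 0.375 = 0.293 in².
0.6 F_u A_nv = 75.41 kips; 0.6 F_y A_gv = 91.41 kips → shear rupture governs the shear term.
R_n = 75.41 + 1.0 × 65 × 0.293 = 94.45 kips.
Design strength φR_n = 0.75 × 94.45 = 70.8 kips.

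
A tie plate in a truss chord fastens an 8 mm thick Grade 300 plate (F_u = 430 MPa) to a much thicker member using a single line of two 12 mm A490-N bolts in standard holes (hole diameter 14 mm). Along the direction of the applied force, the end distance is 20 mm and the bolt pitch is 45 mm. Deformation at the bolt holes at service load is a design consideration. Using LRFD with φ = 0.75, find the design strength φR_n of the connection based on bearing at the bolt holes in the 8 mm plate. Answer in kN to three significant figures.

Per bolt r_n = 1.2 l_c t F_u ≤ 2.4 d t F_u; upper limit = 2.4 × 12 × 8 × 430 / 1000 = 99.07 kN.
Edge bolt: l_c = 20 − 14/2 = 13 mm → 1.2 × 13 × 8 × 430 / 1000 = 53.66 → r_n = 53.66 kN.
Interior bolts: l_c = 45 − 14 = 31 mm → 1.2 × 31 × 8 × 430 / 1000 = 128 → r_n = 99.07 kN.
R_n = 1 × 53.66 + 1 × 99.07 = 152.7 kN.
Design strength φR_n = 0.75 × 152.7 = 115 kN.

115 kN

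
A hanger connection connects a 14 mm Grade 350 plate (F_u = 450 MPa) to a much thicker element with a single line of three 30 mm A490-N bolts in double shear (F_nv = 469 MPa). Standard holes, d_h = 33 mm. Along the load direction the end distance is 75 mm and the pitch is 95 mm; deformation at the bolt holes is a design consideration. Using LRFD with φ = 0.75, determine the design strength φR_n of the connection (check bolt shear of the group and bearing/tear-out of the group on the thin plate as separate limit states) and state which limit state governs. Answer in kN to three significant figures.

Bolt shear: A_b = π·30²/4 = 706.9 mm²; R_n = 469 × 706.9 × 3 × 2 / 1000 = 1989 kN → 0.75 × 1989 = 1490 kN.
Bearing (1.2 l_c t F_u ≤ 2.4 d t F_u): upper limit = 2.4·30·14·450 / 1000 = 453.6 kN.
  Edge l_c = 75 − 33/2 = 58.5 → r_n = 442.3 kN; interior l_c = 95 − 33 = 62 → r_n = 453.6 kN.
  R_n,bearing = 1·442.3 + 2·453.6 = 1349 kN → 0.75 × 1349 = 1010 kN.
Bearing governs: 1010 kN.

1010 kN (bearing governs)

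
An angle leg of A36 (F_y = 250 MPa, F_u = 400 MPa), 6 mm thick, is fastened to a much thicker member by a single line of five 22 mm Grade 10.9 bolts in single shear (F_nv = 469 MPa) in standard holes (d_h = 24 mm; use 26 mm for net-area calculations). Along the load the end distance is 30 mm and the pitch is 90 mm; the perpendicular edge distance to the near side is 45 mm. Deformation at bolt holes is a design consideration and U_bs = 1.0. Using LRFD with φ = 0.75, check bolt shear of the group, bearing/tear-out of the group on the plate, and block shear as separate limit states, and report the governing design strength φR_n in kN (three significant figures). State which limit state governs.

Bolt shear: A_b = π·22²/4 = 380.1 mm²; R_n = 469 × 380.1 × 5 × 1 / 1000 = 891.4 kN → 0.75 × 891.4 = 669 kN.
Bearing: edge l_c = 18, r_n = 51.84 kN; interior l_c = 66, r_n = 126.7 kN; R_n = 51.84 + 4·126.7 = 558.7 kN → 419 kN.
Block shear: A_gv = 2340, A_nv = 1638, A_nt = 192 mm²; R_n = min(0.6F_uA_nv, 0.6F_yA_gv) + U_bs·F_u·A_nt = 427.8 kN → 321 kN.
Block shear governs: 321 kN.

321 kN (block shear governs)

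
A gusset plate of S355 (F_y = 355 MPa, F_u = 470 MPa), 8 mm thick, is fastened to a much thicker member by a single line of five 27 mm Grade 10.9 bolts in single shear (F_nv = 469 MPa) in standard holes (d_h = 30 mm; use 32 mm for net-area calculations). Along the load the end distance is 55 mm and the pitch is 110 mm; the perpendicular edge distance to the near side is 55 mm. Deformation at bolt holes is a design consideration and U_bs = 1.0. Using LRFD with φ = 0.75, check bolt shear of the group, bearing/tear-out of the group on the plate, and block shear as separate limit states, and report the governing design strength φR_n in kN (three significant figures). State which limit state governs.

704 kN (block shear governs)

Bolt shear: A_b = π·27²/4 = 572.6 mm²; R_n = 469 × 572.6 × 5 × 1 / 1000 = 1343 kN → 0.75 × 1343 = 1010 kN.
Bearing: edge l_c = 40, r_n = 180.5 kN; interior l_c = 80, r_n = 243.6 kN; R_n = 180.5 + 4·243.6 = 1155 kN → 866 kN.
Block shear: A_gv = 3960, A_nv = 2808, A_nt = 312 mm²; R_n = min(0.6F_uA_nv, 0.6F_yA_gv) + U_bs·F_u·A_nt = 938.5 kN → 704 kN.
Block shear governs: 704 kN.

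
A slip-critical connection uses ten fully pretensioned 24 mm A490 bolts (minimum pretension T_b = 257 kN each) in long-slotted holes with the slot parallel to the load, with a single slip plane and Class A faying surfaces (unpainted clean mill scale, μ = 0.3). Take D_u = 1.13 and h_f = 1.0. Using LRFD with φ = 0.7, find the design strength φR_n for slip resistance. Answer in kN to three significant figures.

R_n = μ · D_u · h_f · T_b · n_s · n_b = 0.3 × 1.13 × 1.0 × 257 × 1 × 10 = 871.2 kN.
Design strength φR_n = 0.7 × 871.2 = 610 kN.

610 kN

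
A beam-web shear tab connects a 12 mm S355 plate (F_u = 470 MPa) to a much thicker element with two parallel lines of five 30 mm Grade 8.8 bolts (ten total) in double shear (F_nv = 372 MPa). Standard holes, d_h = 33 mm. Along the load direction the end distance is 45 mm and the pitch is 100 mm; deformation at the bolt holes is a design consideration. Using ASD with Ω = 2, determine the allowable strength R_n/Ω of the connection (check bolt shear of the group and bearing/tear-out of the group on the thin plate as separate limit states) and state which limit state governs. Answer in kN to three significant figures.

Bolt shear: A_b = π·30²/4 = 706.9 mm²; R_n = 372 × 706.9 × 10 × 2 / 1000 = 5259 kN → 5259 / 2 = 2630 kN.
Bearing (1.2 l_c t F_u ≤ 2.4 d t F_u): upper limit = 2.4·30·12·470 / 1000 = 406.1 kN.
  Edge l_c = 45 − 33/2 = 28.5 → r_n = 192.9 kN; interior l_c = 100 − 33 = 67 → r_n = 406.1 kN.
  R_n,bearing = 2·192.9 + 8·406.1 = 3634 kN → 3634 / 2 = 1820 kN.
Bearing governs: 1820 kN.

1820 kN (bearing governs)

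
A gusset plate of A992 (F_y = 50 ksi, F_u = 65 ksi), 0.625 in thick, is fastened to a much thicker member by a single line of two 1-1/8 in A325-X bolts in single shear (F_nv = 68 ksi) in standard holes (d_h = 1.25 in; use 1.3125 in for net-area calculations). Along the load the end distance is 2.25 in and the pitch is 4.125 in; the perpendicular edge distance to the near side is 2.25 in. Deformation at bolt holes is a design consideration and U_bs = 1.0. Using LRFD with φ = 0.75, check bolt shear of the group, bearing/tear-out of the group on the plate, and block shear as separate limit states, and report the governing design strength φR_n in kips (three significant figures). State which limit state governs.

Bolt shear: A_b = π·1.125²/4 = 0.994 in²; R_n = 68 × 0.994 × 2 × 1 = 135.2 kips → 0.75 × 135.2 = 101 kips.
Bearing: edge l_c = 1.625, r_n = 79.22 kips; interior l_c = 2.875, r_n = 109.7 kips; R_n = 79.22 + 1·109.7 = 188.9 kips → 142 kips.
Block shear: A_gv = 3.984, A_nv = 2.754, A_nt = 0.9961 in²; R_n = min(0.6F_uA_nv, 0.6F_yA_gv) + U_bs·F_u·A_nt = 172.1 kips → 129 kips.
Bolt shear governs: 101 kips.

101 kips (bolt shear governs)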